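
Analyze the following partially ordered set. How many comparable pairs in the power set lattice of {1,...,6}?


A comparable pair {a,b} has a < b or b < a in the order.
Count unordered pairs where one element is strictly below the other.
Examples: {{},{1}}, {{},{2}}, {{},{3}}, {{},{4}}, ...
Total comparable pairs: 665


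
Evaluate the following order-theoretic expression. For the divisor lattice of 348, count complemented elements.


An element a is complemented if some b has a meet b = bottom, a join b = top.
a is complemented iff gcd(a, n/a)=1, i.e. a is a unitary divisor of 348.
Complemented elements: 1, 3, 4, 12, 29, 87, ... (2 more)
Count: 8


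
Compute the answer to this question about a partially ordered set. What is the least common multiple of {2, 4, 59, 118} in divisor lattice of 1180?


In a divisor lattice, join = lcm (least common multiple).
Compute lcm iteratively: start with first element, then lcm(current, next).
Elements: [2, 4, 59, 118]
lcm(2,4) = 4
lcm(4,59) = 236
lcm(236,118) = 236
Final lcm = 236


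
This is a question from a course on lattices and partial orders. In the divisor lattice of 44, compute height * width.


Height = length of longest chain minus 1; width = size of largest antichain.
A maximum chain: 1 | 11 | 22 | 44  (height 3).
A maximum antichain: {2, 11}  (width 2).
Product = 3 * 2 = 6


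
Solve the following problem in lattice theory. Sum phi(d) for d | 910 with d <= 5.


Divisors of 910 up to 5: [1, 2, 5]
phi values: [1, 1, 4]
Sum = 6


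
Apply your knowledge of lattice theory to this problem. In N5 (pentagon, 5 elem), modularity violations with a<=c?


Modular law: if a <= c then a v (b ^ c) = (a v b) ^ c.
Check all triples (a,b,c) with a <= c among 5 elements.
  e.g. a=a, b=c, c=b: lhs=a != rhs=b
Total violating triples: 1


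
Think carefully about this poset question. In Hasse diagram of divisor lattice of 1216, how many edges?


A cover relation a -< b holds when a < b with no c strictly between.
Cover relations:
  1 -< 2
  1 -< 19
  2 -< 4
  2 -< 38
  4 -< 8
  4 -< 76
  8 -< 16
  8 -< 152
  ...11 more
Total: 19


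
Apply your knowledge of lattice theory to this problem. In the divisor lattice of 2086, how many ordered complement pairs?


Complement pair (a,b): a meet b = bottom, a join b = top.
Here: gcd(a,b)=1 and lcm(a,b)=2086, i.e. a*b=2086 with a,b coprime.
Pairs found: (1,2086), (2,1043), (7,298), (14,149), ... (4 more)
Total ordered pairs: 8


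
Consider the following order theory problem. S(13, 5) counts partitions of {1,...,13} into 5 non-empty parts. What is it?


S(n,k) = k*S(n-1,k) + S(n-1,k-1).
S(12,5) = 1379400, S(12,4) = 611501
S(13,5) = 5*1379400 + 611501 = 6897000 + 611501
S(13,5) = 7508501


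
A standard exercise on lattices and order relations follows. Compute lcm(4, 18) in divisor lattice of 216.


In a divisor lattice, join = lcm (least common multiple).
gcd(4,18) = 2
lcm(4,18) = 4*18/gcd = 72/2 = 36


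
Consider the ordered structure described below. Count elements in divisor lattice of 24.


Divisors of 24: [1, 2, 3, 4, 6, 8, 12, 24]
Count: 8


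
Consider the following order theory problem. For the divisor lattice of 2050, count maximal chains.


A maximal chain goes from the minimum element to a maximal element via cover relations.
Counting all min-to-max paths in the cover graph.
Total maximal chains: 12


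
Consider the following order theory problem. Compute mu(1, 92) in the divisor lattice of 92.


In a divisor lattice, mu(a,b) = mu(b/a) where mu is the classical Mobius function.
b/a = 92/1 = 92
Prime factorization of 92: primes [2, 23]
92 is not squarefree, so mu(92) = 0


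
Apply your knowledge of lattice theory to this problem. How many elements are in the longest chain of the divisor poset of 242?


A chain is a totally ordered subset; we count the number of elements in a maximum chain.
Compute, for each element x, the size of the longest chain ending at x:
  1: 1
  2: 2
  11: 2
  121: 3
  22: 3
  242: 4
A maximum chain: 1 < 2 < 22 < 242
Number of elements in the longest chain: 4


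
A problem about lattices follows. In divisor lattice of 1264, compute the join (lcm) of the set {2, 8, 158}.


In a divisor lattice, join = lcm (least common multiple).
Compute lcm iteratively: start with first element, then lcm(current, next).
Elements: [2, 8, 158]
lcm(2,8) = 8
lcm(8,158) = 632
Final lcm = 632


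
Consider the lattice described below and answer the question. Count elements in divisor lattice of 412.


Divisors of 412: [1, 2, 4, 103, 206, 412]
Count: 6


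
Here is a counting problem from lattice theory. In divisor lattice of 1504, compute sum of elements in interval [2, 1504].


Interval [2,1504] in divisors of 1504: [2, 4, 8, 16, 32, 94, 188, 376, 752, 1504]
Sum = 2976


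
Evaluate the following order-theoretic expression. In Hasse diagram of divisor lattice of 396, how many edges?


A cover relation a -< b holds when a < b with no c strictly between.
Cover relations:
  1 -< 2
  1 -< 3
  1 -< 11
  2 -< 4
  2 -< 6
  2 -< 22
  3 -< 6
  3 -< 9
  ...25 more
Total: 33


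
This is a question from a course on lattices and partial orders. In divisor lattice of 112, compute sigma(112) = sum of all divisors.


sigma(n) = sum of divisors.
Divisors of 112: [1, 2, 4, 7, 8, 14, 16, 28, 56, 112]
Sum = 248


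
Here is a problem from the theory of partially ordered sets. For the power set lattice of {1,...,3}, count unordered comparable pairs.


A comparable pair {a,b} has a < b or b < a in the order.
Count unordered pairs where one element is strictly below the other.
Examples: {{},{1}}, {{},{2}}, {{},{3}}, {{},{1,2}}, ...
Total comparable pairs: 19


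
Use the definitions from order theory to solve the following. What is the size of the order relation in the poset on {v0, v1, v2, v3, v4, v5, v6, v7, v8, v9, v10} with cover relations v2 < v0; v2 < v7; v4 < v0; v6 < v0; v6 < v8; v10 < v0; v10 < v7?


The order relation is {(a,b) : a <= b}, reflexive so it includes (a,a).
Examples: (v0,v0), (v1,v1), (v10,v0), (v10,v10), (v10,v7), ...
Total ordered pairs: 18


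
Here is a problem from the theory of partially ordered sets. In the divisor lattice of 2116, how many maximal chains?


A maximal chain goes from the minimum element to a maximal element via cover relations.
Counting all min-to-max paths in the cover graph.
Total maximal chains: 6


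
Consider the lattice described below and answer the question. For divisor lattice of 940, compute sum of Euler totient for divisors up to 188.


Divisors of 940 up to 188: [1, 2, 4, 5, 10, 20, 47, 94, 188]
phi values: [1, 1, 2, 4, 4, 8, 46, 46, 92]
Sum = 204


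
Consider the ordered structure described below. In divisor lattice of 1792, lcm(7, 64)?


Join=lcm.
gcd(7,64)=1
lcm=448


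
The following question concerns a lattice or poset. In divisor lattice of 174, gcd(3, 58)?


Meet=gcd.
gcd(3,58)=1


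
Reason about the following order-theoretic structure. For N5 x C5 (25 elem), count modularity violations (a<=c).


Modular law: if a <= c then a v (b ^ c) = (a v b) ^ c.
Check all triples (a,b,c) with a <= c among 25 elements.
  e.g. a=(a,0), b=(c,0), c=(b,0): lhs=(a,0) != rhs=(b,0)
  e.g. a=(a,0), b=(c,1), c=(b,0): lhs=(a,0) != rhs=(b,0)
Total violating triples: 75


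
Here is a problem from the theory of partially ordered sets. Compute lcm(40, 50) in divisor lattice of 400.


In a divisor lattice, join = lcm (least common multiple).
gcd(40,50) = 10
lcm(40,50) = 40*50/gcd = 2000/10 = 200


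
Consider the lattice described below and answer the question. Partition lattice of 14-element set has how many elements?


B(n) = number of set partitions of an n-element set.
B(n) satisfies the recurrence: B(n+1) = sum_k C(n,k)*B(k).
B(14) = 190899322


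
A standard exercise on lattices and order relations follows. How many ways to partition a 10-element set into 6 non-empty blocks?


S(n,k) = k*S(n-1,k) + S(n-1,k-1).
S(9,6) = 2646, S(9,5) = 6951
S(10,6) = 6*2646 + 6951 = 15876 + 6951
S(10,6) = 22827


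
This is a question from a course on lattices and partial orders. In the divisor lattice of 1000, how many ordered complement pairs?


Complement pair (a,b): a meet b = bottom, a join b = top.
Here: gcd(a,b)=1 and lcm(a,b)=1000, i.e. a*b=1000 with a,b coprime.
Pairs found: (1,1000), (8,125), (125,8), (1000,1)
Total ordered pairs: 4


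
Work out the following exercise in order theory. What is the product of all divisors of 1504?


Divisors of 1504: [1, 2, 4, 8, 16, 32, 47, 94, 188, 376, 752, 1504]
Product = n^(d(n)/2) = 1504^(12/2)
Product = 11574094328649220096


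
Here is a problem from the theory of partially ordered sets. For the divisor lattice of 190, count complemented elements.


An element a is complemented if some b has a meet b = bottom, a join b = top.
a is complemented iff gcd(a, n/a)=1, i.e. a is a unitary divisor of 190.
Complemented elements: 1, 2, 5, 10, 19, 38, ... (2 more)
Count: 8


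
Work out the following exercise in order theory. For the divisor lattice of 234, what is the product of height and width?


Height = length of longest chain minus 1; width = size of largest antichain.
A maximum chain: 1 | 13 | 39 | 117 | 234  (height 4).
A maximum antichain: {6, 9, 26, 39}  (width 4).
Product = 4 * 4 = 16


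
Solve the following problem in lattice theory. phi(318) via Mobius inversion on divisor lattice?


phi(n) = n * prod_{p|n} (1 - 1/p).
Prime divisors of 318: [2, 3, 53]
phi(318) = 318 * (1 - 1/2) * (1 - 1/3) * (1 - 1/53)
phi(318) = 104


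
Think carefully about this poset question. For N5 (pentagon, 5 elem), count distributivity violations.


Distributive law: a ^ (b v c) = (a ^ b) v (a ^ c).
Check all 5^3 = 125 ordered triples (a,b,c).
  e.g. a=b, b=a, c=c: lhs=b != rhs=a
  e.g. a=b, b=c, c=a: lhs=b != rhs=a
Total violating triples: 2


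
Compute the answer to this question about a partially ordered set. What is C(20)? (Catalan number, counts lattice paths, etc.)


C(n) = C(2n, n) / (n+1).
C(40, 20) = 137846528820
C(20) = 137846528820 / 21 = 6564120420


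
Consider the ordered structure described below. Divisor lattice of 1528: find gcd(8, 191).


In a divisor lattice, meet = gcd (greatest common divisor).
By Euclidean algorithm or factoring: gcd(8,191) = 1


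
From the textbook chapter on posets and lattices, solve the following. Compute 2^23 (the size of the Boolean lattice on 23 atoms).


Power set = 2^n.
2^23 = 8388608


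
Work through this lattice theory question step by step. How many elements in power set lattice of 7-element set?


Power set = 2^n.
2^7 = 128


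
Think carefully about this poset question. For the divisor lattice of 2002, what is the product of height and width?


Height = length of longest chain minus 1; width = size of largest antichain.
A maximum chain: 1 | 13 | 143 | 1001 | 2002  (height 4).
A maximum antichain: {14, 22, 26, 77, 91, 143}  (width 6).
Product = 4 * 6 = 24


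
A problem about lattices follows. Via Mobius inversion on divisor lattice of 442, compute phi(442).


phi(n) = n * prod_{p|n} (1 - 1/p).
Prime divisors of 442: [2, 13, 17]
phi(442) = 442 * (1 - 1/2) * (1 - 1/13) * (1 - 1/17)
phi(442) = 192


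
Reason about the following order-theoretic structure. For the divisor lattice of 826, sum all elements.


sigma(n) = sum of divisors.
Divisors of 826: [1, 2, 7, 14, 59, 118, 413, 826]
Sum = 1440


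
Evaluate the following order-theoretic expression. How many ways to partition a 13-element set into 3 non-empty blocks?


S(n,k) = k*S(n-1,k) + S(n-1,k-1).
S(12,3) = 86526, S(12,2) = 2047
S(13,3) = 3*86526 + 2047 = 259578 + 2047
S(13,3) = 261625


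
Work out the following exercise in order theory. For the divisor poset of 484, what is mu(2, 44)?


In a divisor lattice, mu(a,b) = mu(b/a) where mu is the classical Mobius function.
b/a = 44/2 = 22
Prime factorization of 22: primes [2, 11]
22 is squarefree with 2 prime factor(s), so mu(22) = (-1)^2 = 1


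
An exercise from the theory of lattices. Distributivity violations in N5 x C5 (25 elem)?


Distributive law: a ^ (b v c) = (a ^ b) v (a ^ c).
Check all 25^3 = 15625 ordered triples (a,b,c).
  e.g. a=(b,0), b=(a,0), c=(c,0): lhs=(b,0) != rhs=(a,0)
  e.g. a=(b,0), b=(a,0), c=(c,1): lhs=(b,0) != rhs=(a,0)
Total violating triples: 250


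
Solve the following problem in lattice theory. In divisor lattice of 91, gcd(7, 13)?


Meet=gcd.
gcd(7,13)=1


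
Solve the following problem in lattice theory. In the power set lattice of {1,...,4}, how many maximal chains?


A maximal chain goes from the minimum element to a maximal element via cover relations.
Counting all min-to-max paths in the cover graph.
Total maximal chains: 24


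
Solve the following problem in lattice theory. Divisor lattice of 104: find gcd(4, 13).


In a divisor lattice, meet = gcd (greatest common divisor).
By Euclidean algorithm or factoring: gcd(4,13) = 1


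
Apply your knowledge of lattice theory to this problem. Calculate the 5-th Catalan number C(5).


C(n) = C(2n, n) / (n+1).
C(10, 5) = 252
C(5) = 252 / 6 = 42


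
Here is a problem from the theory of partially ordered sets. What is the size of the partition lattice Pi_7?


B(n) = number of set partitions of an n-element set.
B(n) satisfies the recurrence: B(n+1) = sum_k C(n,k)*B(k).
B(7) = 877


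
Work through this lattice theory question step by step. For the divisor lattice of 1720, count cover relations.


A cover relation a -< b holds when a < b with no c strictly between.
Cover relations:
  1 -< 2
  1 -< 5
  1 -< 43
  2 -< 4
  2 -< 10
  2 -< 86
  4 -< 8
  4 -< 20
  ...20 more
Total: 28


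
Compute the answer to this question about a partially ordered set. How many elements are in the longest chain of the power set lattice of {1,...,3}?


A chain is a totally ordered subset; we count the number of elements in a maximum chain.
Compute, for each element x, the size of the longest chain ending at x:
  {}: 1
  {1}: 2
  {2}: 2
  {3}: 2
  {1,2}: 3
  {1,3}: 3
  ...
A maximum chain: {} < {1} < {1,2} < {1,2,3}
Number of elements in the longest chain: 4


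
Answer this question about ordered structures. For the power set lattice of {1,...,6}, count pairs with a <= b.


The order relation is {(a,b) : a <= b}, reflexive so it includes (a,a).
Examples: ({},{}), ({},{1,2}), ({},{1,2,3}), ({},{1,2,3,4}), ({},{1,2,3,4,5}), ...
Total ordered pairs: 729


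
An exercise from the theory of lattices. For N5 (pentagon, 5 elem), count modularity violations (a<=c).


Modular law: if a <= c then a v (b ^ c) = (a v b) ^ c.
Check all triples (a,b,c) with a <= c among 5 elements.
  e.g. a=a, b=c, c=b: lhs=a != rhs=b
Total violating triples: 1


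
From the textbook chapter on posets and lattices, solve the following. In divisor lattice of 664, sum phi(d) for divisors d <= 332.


Divisors of 664 up to 332: [1, 2, 4, 8, 83, 166, 332]
phi values: [1, 1, 2, 4, 82, 82, 164]
Sum = 336


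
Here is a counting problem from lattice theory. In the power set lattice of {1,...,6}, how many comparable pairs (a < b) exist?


A comparable pair {a,b} has a < b or b < a in the order.
Count unordered pairs where one element is strictly below the other.
Examples: {{},{1}}, {{},{2}}, {{},{3}}, {{},{4}}, ...
Total comparable pairs: 665


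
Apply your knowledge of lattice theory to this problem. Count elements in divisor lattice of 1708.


Divisors of 1708: [1, 2, 4, 7, 14, 28, 61, 122, 244, 427, 854, 1708]
Count: 12


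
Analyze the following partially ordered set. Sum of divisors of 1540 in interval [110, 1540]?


Interval [110,1540] in divisors of 1540: [110, 220, 770, 1540]
Sum = 2640


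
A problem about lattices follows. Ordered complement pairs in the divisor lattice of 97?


Complement pair (a,b): a meet b = bottom, a join b = top.
Here: gcd(a,b)=1 and lcm(a,b)=97, i.e. a*b=97 with a,b coprime.
Pairs found: (1,97), (97,1)
Total ordered pairs: 2


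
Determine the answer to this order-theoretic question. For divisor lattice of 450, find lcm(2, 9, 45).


In a divisor lattice, join = lcm (least common multiple).
Compute lcm iteratively: start with first element, then lcm(current, next).
Elements: [2, 9, 45]
lcm(2,9) = 18
lcm(18,45) = 90
Final lcm = 90


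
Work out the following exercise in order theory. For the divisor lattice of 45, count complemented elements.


An element a is complemented if some b has a meet b = bottom, a join b = top.
a is complemented iff gcd(a, n/a)=1, i.e. a is a unitary divisor of 45.
Complemented elements: 1, 5, 9, 45
Count: 4


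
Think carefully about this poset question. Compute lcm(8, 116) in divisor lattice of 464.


In a divisor lattice, join = lcm (least common multiple).
gcd(8,116) = 4
lcm(8,116) = 8*116/gcd = 928/4 = 232


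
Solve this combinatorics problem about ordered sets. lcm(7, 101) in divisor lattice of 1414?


Join=lcm.
gcd(7,101)=1
lcm=707


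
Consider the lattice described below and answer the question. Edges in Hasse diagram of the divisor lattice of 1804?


A cover relation a -< b holds when a < b with no c strictly between.
Cover relations:
  1 -< 2
  1 -< 11
  1 -< 41
  2 -< 4
  2 -< 22
  2 -< 82
  4 -< 44
  4 -< 164
  ...12 more
Total: 20


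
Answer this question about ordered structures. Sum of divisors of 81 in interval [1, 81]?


Interval [1,81] in divisors of 81: [1, 3, 9, 27, 81]
Sum = 121


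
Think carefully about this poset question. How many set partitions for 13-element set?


B(n) = number of set partitions of an n-element set.
B(n) satisfies the recurrence: B(n+1) = sum_k C(n,k)*B(k).
B(13) = 27644437


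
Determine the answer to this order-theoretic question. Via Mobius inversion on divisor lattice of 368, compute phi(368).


phi(n) = n * prod_{p|n} (1 - 1/p).
Prime divisors of 368: [2, 23]
phi(368) = 368 * (1 - 1/2) * (1 - 1/23)
phi(368) = 176


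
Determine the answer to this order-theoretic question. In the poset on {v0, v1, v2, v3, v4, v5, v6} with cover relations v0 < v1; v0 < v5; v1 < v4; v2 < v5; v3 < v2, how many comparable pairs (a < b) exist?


A comparable pair {a,b} has a < b or b < a in the order.
Count unordered pairs where one element is strictly below the other.
Examples: {v0,v1}, {v0,v4}, {v0,v5}, {v1,v4}, ...
Total comparable pairs: 7


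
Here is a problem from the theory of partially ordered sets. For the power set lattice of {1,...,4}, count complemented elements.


An element a is complemented if some b has a meet b = bottom, a join b = top.
every subset A has complement S\A, so all elements are complemented.
Complemented elements: {}, {1}, {2}, {3}, {4}, {1,2}, ... (10 more)
Count: 16


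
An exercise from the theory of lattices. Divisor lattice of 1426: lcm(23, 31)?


Join=lcm.
gcd(23,31)=1
lcm=713


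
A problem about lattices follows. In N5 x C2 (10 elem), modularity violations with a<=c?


Modular law: if a <= c then a v (b ^ c) = (a v b) ^ c.
Check all triples (a,b,c) with a <= c among 10 elements.
  e.g. a=(a,0), b=(c,0), c=(b,0): lhs=(a,0) != rhs=(b,0)
  e.g. a=(a,0), b=(c,1), c=(b,0): lhs=(a,0) != rhs=(b,0)
Total violating triples: 6


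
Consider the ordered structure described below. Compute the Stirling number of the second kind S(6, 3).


S(n,k) = k*S(n-1,k) + S(n-1,k-1).
S(5,3) = 25, S(5,2) = 15
S(6,3) = 3*25 + 15 = 75 + 15
S(6,3) = 90


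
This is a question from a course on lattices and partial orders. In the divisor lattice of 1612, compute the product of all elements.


Divisors of 1612: [1, 2, 4, 13, 26, 31, 52, 62, 124, 403, 806, 1612]
Product = n^(d(n)/2) = 1612^(12/2)
Product = 17546488852414173184


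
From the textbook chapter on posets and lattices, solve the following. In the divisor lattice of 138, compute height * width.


Height = length of longest chain minus 1; width = size of largest antichain.
A maximum chain: 1 | 23 | 69 | 138  (height 3).
A maximum antichain: {2, 3, 23}  (width 3).
Product = 3 * 3 = 9


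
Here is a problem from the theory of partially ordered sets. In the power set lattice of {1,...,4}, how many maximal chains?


A maximal chain goes from the minimum element to a maximal element via cover relations.
Counting all min-to-max paths in the cover graph.
Total maximal chains: 24


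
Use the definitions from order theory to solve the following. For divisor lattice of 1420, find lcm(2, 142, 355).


In a divisor lattice, join = lcm (least common multiple).
Compute lcm iteratively: start with first element, then lcm(current, next).
Elements: [2, 142, 355]
lcm(2,142) = 142
lcm(142,355) = 710
Final lcm = 710


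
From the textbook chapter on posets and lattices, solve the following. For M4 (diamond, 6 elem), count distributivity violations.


Distributive law: a ^ (b v c) = (a ^ b) v (a ^ c).
Check all 6^3 = 216 ordered triples (a,b,c).
  e.g. a=a1, b=a2, c=a3: lhs=a1 != rhs=0
  e.g. a=a1, b=a2, c=a4: lhs=a1 != rhs=0
Total violating triples: 24


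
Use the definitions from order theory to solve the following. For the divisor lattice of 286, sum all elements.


sigma(n) = sum of divisors.
Divisors of 286: [1, 2, 11, 13, 22, 26, 143, 286]
Sum = 504


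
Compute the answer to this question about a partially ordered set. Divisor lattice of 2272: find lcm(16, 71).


In a divisor lattice, join = lcm (least common multiple).
gcd(16,71) = 1
lcm(16,71) = 16*71/gcd = 1136/1 = 1136


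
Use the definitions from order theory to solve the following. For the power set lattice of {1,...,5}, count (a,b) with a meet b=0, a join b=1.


Complement pair (a,b): a meet b = bottom, a join b = top.
Here: A intersect B = {} and A union B = {1,...,5}.
Pairs found: ({},{1,2,3,4,5}), ({1},{2,3,4,5}), ({2},{1,3,4,5}), ({3},{1,2,4,5}), ... (28 more)
Total ordered pairs: 32


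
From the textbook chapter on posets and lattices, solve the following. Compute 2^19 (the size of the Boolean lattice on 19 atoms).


Power set = 2^n.
2^19 = 524288


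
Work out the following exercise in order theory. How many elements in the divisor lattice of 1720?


Divisors of 1720: [1, 2, 4, 5, 8, 10, 20, 40, 43, 86, 172, 215, 344, 430, 860, 1720]
Count: 16


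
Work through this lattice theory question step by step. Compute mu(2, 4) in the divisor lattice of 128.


In a divisor lattice, mu(a,b) = mu(b/a) where mu is the classical Mobius function.
b/a = 4/2 = 2
Prime factorization of 2: primes [2]
2 is squarefree with 1 prime factor(s), so mu(2) = (-1)^1 = -1


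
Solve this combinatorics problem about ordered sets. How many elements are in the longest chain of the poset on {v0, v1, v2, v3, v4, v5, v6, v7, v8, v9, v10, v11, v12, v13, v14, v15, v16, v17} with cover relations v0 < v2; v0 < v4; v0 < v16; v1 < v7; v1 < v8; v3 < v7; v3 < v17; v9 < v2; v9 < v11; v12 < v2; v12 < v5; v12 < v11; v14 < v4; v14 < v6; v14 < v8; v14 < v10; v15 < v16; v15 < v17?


A chain is a totally ordered subset; we count the number of elements in a maximum chain.
Compute, for each element x, the size of the longest chain ending at x:
  v0: 1
  v1: 1
  v3: 1
  v9: 1
  v12: 1
  v13: 1
  ...
A maximum chain: v0 < v2
Number of elements in the longest chain: 2


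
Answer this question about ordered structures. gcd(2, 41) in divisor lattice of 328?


Meet=gcd.
gcd(2,41)=1


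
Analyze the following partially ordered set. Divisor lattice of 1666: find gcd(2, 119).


In a divisor lattice, meet = gcd (greatest common divisor).
By Euclidean algorithm or factoring: gcd(2,119) = 1


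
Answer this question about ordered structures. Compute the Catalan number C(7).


C(n) = C(2n, n) / (n+1).
C(14, 7) = 3432
C(7) = 3432 / 8 = 429


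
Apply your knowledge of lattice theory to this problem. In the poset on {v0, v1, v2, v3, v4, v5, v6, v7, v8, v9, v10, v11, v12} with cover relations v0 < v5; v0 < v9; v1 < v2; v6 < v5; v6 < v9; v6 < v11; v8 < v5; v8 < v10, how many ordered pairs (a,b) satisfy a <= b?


The order relation is {(a,b) : a <= b}, reflexive so it includes (a,a).
Examples: (v0,v0), (v0,v5), (v0,v9), (v1,v1), (v1,v2), ...
Total ordered pairs: 21


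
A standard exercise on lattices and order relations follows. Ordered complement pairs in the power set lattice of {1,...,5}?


Complement pair (a,b): a meet b = bottom, a join b = top.
Here: A intersect B = {} and A union B = {1,...,5}.
Pairs found: ({},{1,2,3,4,5}), ({1},{2,3,4,5}), ({2},{1,3,4,5}), ({3},{1,2,4,5}), ... (28 more)
Total ordered pairs: 32


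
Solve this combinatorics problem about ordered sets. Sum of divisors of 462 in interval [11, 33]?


Interval [11,33] in divisors of 462: [11, 33]
Sum = 44


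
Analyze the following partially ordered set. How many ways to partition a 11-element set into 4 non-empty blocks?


S(n,k) = k*S(n-1,k) + S(n-1,k-1).
S(10,4) = 34105, S(10,3) = 9330
S(11,4) = 4*34105 + 9330 = 136420 + 9330
S(11,4) = 145750


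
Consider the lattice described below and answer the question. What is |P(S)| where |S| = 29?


Power set = 2^n.
2^29 = 536870912


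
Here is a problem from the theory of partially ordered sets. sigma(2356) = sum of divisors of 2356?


sigma(n) = sum of divisors.
Divisors of 2356: [1, 2, 4, 19, 31, 38, 62, 76, 124, 589, 1178, 2356]
Sum = 4480


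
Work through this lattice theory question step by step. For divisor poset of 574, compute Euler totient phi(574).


phi(n) = n * prod_{p|n} (1 - 1/p).
Prime divisors of 574: [2, 7, 41]
phi(574) = 574 * (1 - 1/2) * (1 - 1/7) * (1 - 1/41)
phi(574) = 240


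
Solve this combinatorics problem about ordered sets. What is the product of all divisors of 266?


Divisors of 266: [1, 2, 7, 14, 19, 38, 133, 266]
Product = n^(d(n)/2) = 266^(8/2)
Product = 5006411536


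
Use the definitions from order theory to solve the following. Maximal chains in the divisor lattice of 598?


A maximal chain goes from the minimum element to a maximal element via cover relations.
Counting all min-to-max paths in the cover graph.
Total maximal chains: 6


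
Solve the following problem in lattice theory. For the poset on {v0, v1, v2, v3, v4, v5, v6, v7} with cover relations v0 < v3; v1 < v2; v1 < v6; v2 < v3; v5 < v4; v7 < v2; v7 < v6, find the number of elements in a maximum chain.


A chain is a totally ordered subset; we count the number of elements in a maximum chain.
Compute, for each element x, the size of the longest chain ending at x:
  v0: 1
  v1: 1
  v5: 1
  v7: 1
  v4: 2
  v2: 2
  ...
A maximum chain: v1 < v2 < v3
Number of elements in the longest chain: 3


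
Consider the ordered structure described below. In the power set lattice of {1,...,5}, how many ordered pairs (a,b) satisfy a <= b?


The order relation is {(a,b) : a <= b}, reflexive so it includes (a,a).
Examples: ({},{}), ({},{1,2}), ({},{1,2,3}), ({},{1,2,3,4}), ({},{1,2,3,4,5}), ...
Total ordered pairs: 243


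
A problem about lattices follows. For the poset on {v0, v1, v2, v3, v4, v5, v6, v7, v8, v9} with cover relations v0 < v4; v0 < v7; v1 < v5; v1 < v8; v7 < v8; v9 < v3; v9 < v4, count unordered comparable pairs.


A comparable pair {a,b} has a < b or b < a in the order.
Count unordered pairs where one element is strictly below the other.
Examples: {v0,v4}, {v0,v7}, {v0,v8}, {v1,v5}, ...
Total comparable pairs: 8


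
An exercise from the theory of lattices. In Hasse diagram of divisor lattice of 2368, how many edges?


A cover relation a -< b holds when a < b with no c strictly between.
Cover relations:
  1 -< 2
  1 -< 37
  2 -< 4
  2 -< 74
  4 -< 8
  4 -< 148
  8 -< 16
  8 -< 296
  ...11 more
Total: 19


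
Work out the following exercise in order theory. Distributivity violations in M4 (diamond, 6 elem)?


Distributive law: a ^ (b v c) = (a ^ b) v (a ^ c).
Check all 6^3 = 216 ordered triples (a,b,c).
  e.g. a=a1, b=a2, c=a3: lhs=a1 != rhs=0
  e.g. a=a1, b=a2, c=a4: lhs=a1 != rhs=0
Total violating triples: 24


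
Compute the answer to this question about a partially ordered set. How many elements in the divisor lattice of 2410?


Divisors of 2410: [1, 2, 5, 10, 241, 482, 1205, 2410]
Count: 8


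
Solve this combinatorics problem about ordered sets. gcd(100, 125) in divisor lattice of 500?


Meet=gcd.
gcd(100,125)=25


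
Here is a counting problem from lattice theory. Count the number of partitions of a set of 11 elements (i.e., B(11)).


B(n) = number of set partitions of an n-element set.
B(n) satisfies the recurrence: B(n+1) = sum_k C(n,k)*B(k).
B(11) = 678570


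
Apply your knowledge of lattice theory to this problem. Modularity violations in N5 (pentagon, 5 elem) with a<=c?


Modular law: if a <= c then a v (b ^ c) = (a v b) ^ c.
Check all triples (a,b,c) with a <= c among 5 elements.
  e.g. a=a, b=c, c=b: lhs=a != rhs=b
Total violating triples: 1


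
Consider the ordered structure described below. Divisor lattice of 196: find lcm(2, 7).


In a divisor lattice, join = lcm (least common multiple).
gcd(2,7) = 1
lcm(2,7) = 2*7/gcd = 14/1 = 14


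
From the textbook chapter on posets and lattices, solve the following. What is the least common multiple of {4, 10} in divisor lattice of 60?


In a divisor lattice, join = lcm (least common multiple).
Compute lcm iteratively: start with first element, then lcm(current, next).
Elements: [4, 10]
lcm(4,10) = 20
Final lcm = 20


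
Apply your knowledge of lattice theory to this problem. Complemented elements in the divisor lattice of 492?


An element a is complemented if some b has a meet b = bottom, a join b = top.
a is complemented iff gcd(a, n/a)=1, i.e. a is a unitary divisor of 492.
Complemented elements: 1, 3, 4, 12, 41, 123, ... (2 more)
Count: 8


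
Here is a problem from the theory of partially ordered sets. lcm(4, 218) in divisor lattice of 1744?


Join=lcm.
gcd(4,218)=2
lcm=436


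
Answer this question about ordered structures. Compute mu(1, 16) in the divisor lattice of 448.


In a divisor lattice, mu(a,b) = mu(b/a) where mu is the classical Mobius function.
b/a = 16/1 = 16
Prime factorization of 16: primes [2]
16 is not squarefree, so mu(16) = 0


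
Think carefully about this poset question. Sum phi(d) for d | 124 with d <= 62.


Divisors of 124 up to 62: [1, 2, 4, 31, 62]
phi values: [1, 1, 2, 30, 30]
Sum = 64


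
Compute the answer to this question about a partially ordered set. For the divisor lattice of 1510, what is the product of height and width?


Height = length of longest chain minus 1; width = size of largest antichain.
A maximum chain: 1 | 151 | 755 | 1510  (height 3).
A maximum antichain: {2, 5, 151}  (width 3).
Product = 3 * 3 = 9


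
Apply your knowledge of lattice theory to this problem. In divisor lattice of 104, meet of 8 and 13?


In a divisor lattice, meet = gcd (greatest common divisor).
By Euclidean algorithm or factoring: gcd(8,13) = 1


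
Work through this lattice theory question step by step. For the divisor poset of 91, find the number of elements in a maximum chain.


A chain is a totally ordered subset; we count the number of elements in a maximum chain.
Compute, for each element x, the size of the longest chain ending at x:
  1: 1
  7: 2
  13: 2
  91: 3
A maximum chain: 1 < 7 < 91
Number of elements in the longest chain: 3


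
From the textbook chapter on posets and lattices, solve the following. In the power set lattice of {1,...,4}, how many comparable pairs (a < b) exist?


A comparable pair {a,b} has a < b or b < a in the order.
Count unordered pairs where one element is strictly below the other.
Examples: {{},{1}}, {{},{2}}, {{},{3}}, {{},{4}}, ...
Total comparable pairs: 65


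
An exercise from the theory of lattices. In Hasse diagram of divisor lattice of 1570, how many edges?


A cover relation a -< b holds when a < b with no c strictly between.
Cover relations:
  1 -< 2
  1 -< 5
  1 -< 157
  2 -< 10
  2 -< 314
  5 -< 10
  5 -< 785
  10 -< 1570
  ...4 more
Total: 12


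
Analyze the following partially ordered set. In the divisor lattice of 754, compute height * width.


Height = length of longest chain minus 1; width = size of largest antichain.
A maximum chain: 1 | 29 | 377 | 754  (height 3).
A maximum antichain: {2, 13, 29}  (width 3).
Product = 3 * 3 = 9


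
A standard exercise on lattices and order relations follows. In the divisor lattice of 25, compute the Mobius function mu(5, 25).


In a divisor lattice, mu(a,b) = mu(b/a) where mu is the classical Mobius function.
b/a = 25/5 = 5
Prime factorization of 5: primes [5]
5 is squarefree with 1 prime factor(s), so mu(5) = (-1)^1 = -1


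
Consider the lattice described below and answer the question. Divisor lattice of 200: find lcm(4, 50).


In a divisor lattice, join = lcm (least common multiple).
gcd(4,50) = 2
lcm(4,50) = 4*50/gcd = 200/2 = 100


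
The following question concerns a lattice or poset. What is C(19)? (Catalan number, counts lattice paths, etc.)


C(n) = C(2n, n) / (n+1).
C(38, 19) = 35345263800
C(19) = 35345263800 / 20 = 1767263190


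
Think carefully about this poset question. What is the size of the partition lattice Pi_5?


B(n) = number of set partitions of an n-element set.
B(n) satisfies the recurrence: B(n+1) = sum_k C(n,k)*B(k).
B(5) = 52


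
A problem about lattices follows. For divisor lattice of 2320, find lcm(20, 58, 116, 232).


In a divisor lattice, join = lcm (least common multiple).
Compute lcm iteratively: start with first element, then lcm(current, next).
Elements: [20, 58, 116, 232]
lcm(20,58) = 580
lcm(580,116) = 580
lcm(580,232) = 1160
Final lcm = 1160


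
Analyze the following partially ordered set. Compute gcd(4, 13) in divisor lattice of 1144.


In a divisor lattice, meet = gcd (greatest common divisor).
By Euclidean algorithm or factoring: gcd(4,13) = 1


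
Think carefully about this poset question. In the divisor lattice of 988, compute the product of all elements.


Divisors of 988: [1, 2, 4, 13, 19, 26, 38, 52, 76, 247, 494, 988]
Product = n^(d(n)/2) = 988^(12/2)
Product = 930125749549993984


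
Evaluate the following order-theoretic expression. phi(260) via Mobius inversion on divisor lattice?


phi(n) = n * prod_{p|n} (1 - 1/p).
Prime divisors of 260: [2, 5, 13]
phi(260) = 260 * (1 - 1/2) * (1 - 1/5) * (1 - 1/13)
phi(260) = 96


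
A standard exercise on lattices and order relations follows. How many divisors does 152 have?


Divisors of 152: [1, 2, 4, 8, 19, 38, 76, 152]
Count: 8


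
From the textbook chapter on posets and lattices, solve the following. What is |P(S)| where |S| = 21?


Power set = 2^n.
2^21 = 2097152


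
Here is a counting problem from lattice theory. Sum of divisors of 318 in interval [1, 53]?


Interval [1,53] in divisors of 318: [1, 53]
Sum = 54


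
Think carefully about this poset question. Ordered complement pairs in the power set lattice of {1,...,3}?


Complement pair (a,b): a meet b = bottom, a join b = top.
Here: A intersect B = {} and A union B = {1,...,3}.
Pairs found: ({},{1,2,3}), ({1},{2,3}), ({2},{1,3}), ({3},{1,2}), ... (4 more)
Total ordered pairs: 8


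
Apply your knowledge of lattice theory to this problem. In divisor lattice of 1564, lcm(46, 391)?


Join=lcm.
gcd(46,391)=23
lcm=782


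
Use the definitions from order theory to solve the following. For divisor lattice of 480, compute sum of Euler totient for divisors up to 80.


Divisors of 480 up to 80: [1, 2, 3, 4, 5, 6, 8, 10, 12, 15, 16, 20, 24, 30, 32, 40, 48, 60, 80]
phi values: [1, 1, 2, 2, 4, 2, 4, 4, 4, 8, 8, 8, 8, 8, 16, 16, 16, 16, 32]
Sum = 160


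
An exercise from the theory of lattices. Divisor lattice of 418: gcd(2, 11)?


Meet=gcd.
gcd(2,11)=1


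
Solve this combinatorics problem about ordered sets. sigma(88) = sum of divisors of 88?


sigma(n) = sum of divisors.
Divisors of 88: [1, 2, 4, 8, 11, 22, 44, 88]
Sum = 180


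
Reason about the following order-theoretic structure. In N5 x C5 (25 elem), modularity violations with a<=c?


Modular law: if a <= c then a v (b ^ c) = (a v b) ^ c.
Check all triples (a,b,c) with a <= c among 25 elements.
  e.g. a=(a,0), b=(c,0), c=(b,0): lhs=(a,0) != rhs=(b,0)
  e.g. a=(a,0), b=(c,1), c=(b,0): lhs=(a,0) != rhs=(b,0)
Total violating triples: 75


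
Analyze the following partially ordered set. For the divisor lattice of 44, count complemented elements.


An element a is complemented if some b has a meet b = bottom, a join b = top.
a is complemented iff gcd(a, n/a)=1, i.e. a is a unitary divisor of 44.
Complemented elements: 1, 4, 11, 44
Count: 4


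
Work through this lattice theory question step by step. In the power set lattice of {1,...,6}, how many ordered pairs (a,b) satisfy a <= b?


The order relation is {(a,b) : a <= b}, reflexive so it includes (a,a).
Examples: ({},{}), ({},{1,2}), ({},{1,2,3}), ({},{1,2,3,4}), ({},{1,2,3,4,5}), ...
Total ordered pairs: 729


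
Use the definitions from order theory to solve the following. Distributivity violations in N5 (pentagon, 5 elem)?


Distributive law: a ^ (b v c) = (a ^ b) v (a ^ c).
Check all 5^3 = 125 ordered triples (a,b,c).
  e.g. a=b, b=a, c=c: lhs=b != rhs=a
  e.g. a=b, b=c, c=a: lhs=b != rhs=a
Total violating triples: 2


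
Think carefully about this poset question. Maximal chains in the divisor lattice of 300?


A maximal chain goes from the minimum element to a maximal element via cover relations.
Counting all min-to-max paths in the cover graph.
Total maximal chains: 30


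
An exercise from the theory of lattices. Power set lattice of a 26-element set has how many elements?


Power set = 2^n.
2^26 = 67108864


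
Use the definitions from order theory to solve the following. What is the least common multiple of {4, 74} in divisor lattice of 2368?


In a divisor lattice, join = lcm (least common multiple).
Compute lcm iteratively: start with first element, then lcm(current, next).
Elements: [4, 74]
lcm(4,74) = 148
Final lcm = 148


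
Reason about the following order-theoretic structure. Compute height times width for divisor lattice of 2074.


Height = length of longest chain minus 1; width = size of largest antichain.
A maximum chain: 1 | 61 | 1037 | 2074  (height 3).
A maximum antichain: {2, 17, 61}  (width 3).
Product = 3 * 3 = 9


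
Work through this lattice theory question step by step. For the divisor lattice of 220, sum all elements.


sigma(n) = sum of divisors.
Divisors of 220: [1, 2, 4, 5, 10, 11, 20, 22, 44, 55, 110, 220]
Sum = 504


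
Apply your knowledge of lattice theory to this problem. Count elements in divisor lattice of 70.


Divisors of 70: [1, 2, 5, 7, 10, 14, 35, 70]
Count: 8


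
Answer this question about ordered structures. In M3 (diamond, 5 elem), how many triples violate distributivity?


Distributive law: a ^ (b v c) = (a ^ b) v (a ^ c).
Check all 5^3 = 125 ordered triples (a,b,c).
  e.g. a=a1, b=a2, c=a3: lhs=a1 != rhs=0
  e.g. a=a1, b=a3, c=a2: lhs=a1 != rhs=0
Total violating triples: 6


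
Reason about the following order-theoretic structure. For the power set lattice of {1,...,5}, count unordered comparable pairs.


A comparable pair {a,b} has a < b or b < a in the order.
Count unordered pairs where one element is strictly below the other.
Examples: {{},{1}}, {{},{2}}, {{},{3}}, {{},{4}}, ...
Total comparable pairs: 211


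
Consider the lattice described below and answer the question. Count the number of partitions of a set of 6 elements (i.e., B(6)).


B(n) = number of set partitions of an n-element set.
B(n) satisfies the recurrence: B(n+1) = sum_k C(n,k)*B(k).
B(6) = 203


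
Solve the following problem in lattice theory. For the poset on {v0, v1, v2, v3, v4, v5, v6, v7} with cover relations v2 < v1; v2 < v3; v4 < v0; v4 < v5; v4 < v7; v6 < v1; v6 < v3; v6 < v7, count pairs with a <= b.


The order relation is {(a,b) : a <= b}, reflexive so it includes (a,a).
Examples: (v0,v0), (v1,v1), (v2,v1), (v2,v2), (v2,v3), ...
Total ordered pairs: 16
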